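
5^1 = 5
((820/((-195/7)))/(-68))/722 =287/478686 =0.00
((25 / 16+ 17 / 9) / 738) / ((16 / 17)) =8449 / 1700352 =0.00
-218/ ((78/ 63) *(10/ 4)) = -4578/ 65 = -70.43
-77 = -77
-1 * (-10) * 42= 420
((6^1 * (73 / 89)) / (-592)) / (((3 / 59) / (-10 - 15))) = 107675 / 26344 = 4.09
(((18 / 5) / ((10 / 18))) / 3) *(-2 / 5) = -108 / 125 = -0.86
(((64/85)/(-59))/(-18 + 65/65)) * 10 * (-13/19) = -1664/323969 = -0.01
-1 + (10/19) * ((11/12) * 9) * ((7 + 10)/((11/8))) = 1001/19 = 52.68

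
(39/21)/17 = 13/119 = 0.11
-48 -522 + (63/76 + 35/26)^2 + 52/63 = -34711624889/61497072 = -564.44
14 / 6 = 7 / 3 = 2.33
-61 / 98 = -0.62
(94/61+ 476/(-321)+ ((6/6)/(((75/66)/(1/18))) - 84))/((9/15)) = -123203153/881145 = -139.82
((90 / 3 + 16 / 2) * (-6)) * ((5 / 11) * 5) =-5700 / 11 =-518.18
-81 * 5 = -405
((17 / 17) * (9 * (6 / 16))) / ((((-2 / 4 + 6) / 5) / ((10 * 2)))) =675 / 11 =61.36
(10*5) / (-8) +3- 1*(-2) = -5 / 4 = -1.25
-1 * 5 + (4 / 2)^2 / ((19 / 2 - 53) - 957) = -10013 / 2001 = -5.00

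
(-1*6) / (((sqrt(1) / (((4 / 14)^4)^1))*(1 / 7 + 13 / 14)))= -64 / 1715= -0.04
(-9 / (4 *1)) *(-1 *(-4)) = -9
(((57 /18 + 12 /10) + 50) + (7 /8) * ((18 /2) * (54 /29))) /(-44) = -120113 /76560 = -1.57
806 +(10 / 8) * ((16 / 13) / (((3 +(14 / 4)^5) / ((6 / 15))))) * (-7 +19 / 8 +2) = 177108962 / 219739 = 806.00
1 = 1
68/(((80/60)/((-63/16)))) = -200.81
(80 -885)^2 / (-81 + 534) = 648025 / 453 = 1430.52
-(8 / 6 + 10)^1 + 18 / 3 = -16 / 3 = -5.33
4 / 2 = 2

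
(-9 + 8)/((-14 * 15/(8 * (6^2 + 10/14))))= 1.40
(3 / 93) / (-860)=-1 / 26660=-0.00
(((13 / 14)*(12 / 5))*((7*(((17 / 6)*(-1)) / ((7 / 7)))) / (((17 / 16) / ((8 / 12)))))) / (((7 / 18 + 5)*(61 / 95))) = -47424 / 5917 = -8.01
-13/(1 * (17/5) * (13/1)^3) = -5/2873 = -0.00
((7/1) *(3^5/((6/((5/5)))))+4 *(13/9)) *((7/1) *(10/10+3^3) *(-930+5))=-472014550/9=-52446061.11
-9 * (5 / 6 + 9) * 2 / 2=-177 / 2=-88.50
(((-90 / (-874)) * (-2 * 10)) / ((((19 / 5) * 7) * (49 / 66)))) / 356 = -74250 / 253465681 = -0.00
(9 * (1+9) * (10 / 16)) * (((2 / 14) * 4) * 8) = 1800 / 7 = 257.14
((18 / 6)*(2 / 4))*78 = 117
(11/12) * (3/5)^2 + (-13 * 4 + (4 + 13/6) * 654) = 398133/100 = 3981.33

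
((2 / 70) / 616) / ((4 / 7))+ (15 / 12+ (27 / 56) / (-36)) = 3809 / 3080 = 1.24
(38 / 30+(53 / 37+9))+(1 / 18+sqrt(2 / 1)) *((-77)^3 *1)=-456533 *sqrt(2)-84419647 / 3330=-670986.41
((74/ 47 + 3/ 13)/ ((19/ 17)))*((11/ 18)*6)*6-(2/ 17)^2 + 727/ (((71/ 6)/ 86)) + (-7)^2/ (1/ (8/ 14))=1273699219082/ 238205071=5347.07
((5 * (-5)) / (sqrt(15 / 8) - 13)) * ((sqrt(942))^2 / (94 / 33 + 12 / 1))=155430 * sqrt(30) / 65513 + 8082360 / 65513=136.37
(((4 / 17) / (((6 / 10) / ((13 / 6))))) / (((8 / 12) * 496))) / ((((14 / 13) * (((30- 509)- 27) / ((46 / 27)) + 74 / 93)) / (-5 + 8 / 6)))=55 / 1862112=0.00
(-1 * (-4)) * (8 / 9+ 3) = 140 / 9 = 15.56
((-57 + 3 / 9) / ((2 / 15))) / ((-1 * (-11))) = -425 / 11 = -38.64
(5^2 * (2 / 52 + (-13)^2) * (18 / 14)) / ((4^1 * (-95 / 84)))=-593325 / 494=-1201.06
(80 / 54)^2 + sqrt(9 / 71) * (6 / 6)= 3 * sqrt(71) / 71 + 1600 / 729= 2.55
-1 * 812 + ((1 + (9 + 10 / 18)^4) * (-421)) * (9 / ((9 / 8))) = -184259773268 / 6561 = -28084098.96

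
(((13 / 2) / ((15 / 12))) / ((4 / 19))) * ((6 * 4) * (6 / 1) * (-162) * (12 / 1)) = -34572096 / 5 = -6914419.20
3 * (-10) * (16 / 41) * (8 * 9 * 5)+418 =-155662 / 41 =-3796.63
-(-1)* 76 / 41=76 / 41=1.85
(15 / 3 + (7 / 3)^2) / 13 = 94 / 117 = 0.80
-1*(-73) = 73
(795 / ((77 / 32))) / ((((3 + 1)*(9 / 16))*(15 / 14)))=13568 / 99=137.05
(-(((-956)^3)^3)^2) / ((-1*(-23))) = -19342572125575581430011060000000000000000000000000000.00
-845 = -845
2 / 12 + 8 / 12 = 5 / 6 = 0.83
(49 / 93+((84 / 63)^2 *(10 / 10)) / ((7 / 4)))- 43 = -41.46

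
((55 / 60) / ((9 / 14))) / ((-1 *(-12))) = 77 / 648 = 0.12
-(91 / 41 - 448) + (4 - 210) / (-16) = 150439 / 328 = 458.66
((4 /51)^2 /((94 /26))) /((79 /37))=0.00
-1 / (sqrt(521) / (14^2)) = -196*sqrt(521) / 521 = -8.59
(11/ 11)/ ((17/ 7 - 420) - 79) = -7/ 3476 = -0.00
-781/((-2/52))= 20306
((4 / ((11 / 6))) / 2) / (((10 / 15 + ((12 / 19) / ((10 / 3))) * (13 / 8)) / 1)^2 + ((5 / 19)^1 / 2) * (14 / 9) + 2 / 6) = 5198400 / 7089577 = 0.73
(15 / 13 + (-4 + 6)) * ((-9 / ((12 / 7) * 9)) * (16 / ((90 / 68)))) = -39032 / 1755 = -22.24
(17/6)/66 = 17/396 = 0.04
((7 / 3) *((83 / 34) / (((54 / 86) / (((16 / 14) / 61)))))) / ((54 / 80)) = 571040 / 2267919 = 0.25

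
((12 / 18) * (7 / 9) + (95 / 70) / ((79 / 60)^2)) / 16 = 0.08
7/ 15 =0.47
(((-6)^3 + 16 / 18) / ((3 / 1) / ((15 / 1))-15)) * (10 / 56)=6050 / 2331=2.60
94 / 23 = 4.09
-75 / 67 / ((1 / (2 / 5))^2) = -12 / 67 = -0.18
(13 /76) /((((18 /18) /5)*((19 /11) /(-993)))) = -709995 /1444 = -491.69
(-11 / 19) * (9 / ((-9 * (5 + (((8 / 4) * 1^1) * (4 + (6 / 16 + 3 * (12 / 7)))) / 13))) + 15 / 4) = -1507 / 724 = -2.08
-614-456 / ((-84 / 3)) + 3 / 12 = -16729 / 28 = -597.46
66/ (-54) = -11/ 9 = -1.22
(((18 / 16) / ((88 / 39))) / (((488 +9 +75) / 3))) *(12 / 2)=243 / 15488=0.02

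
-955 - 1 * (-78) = -877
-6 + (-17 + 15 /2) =-31 /2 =-15.50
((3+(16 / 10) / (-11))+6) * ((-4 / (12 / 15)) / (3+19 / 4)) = -1948 / 341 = -5.71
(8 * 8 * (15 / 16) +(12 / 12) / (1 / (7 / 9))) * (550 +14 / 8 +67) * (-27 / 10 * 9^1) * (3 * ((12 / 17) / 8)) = -65795895 / 272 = -241896.67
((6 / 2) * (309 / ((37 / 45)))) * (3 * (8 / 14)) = 500580 / 259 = 1932.74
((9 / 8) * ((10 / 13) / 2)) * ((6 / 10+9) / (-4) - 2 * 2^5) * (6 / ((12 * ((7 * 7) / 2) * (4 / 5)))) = -3735 / 5096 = -0.73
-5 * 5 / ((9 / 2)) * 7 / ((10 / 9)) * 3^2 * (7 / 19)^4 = -756315 / 130321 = -5.80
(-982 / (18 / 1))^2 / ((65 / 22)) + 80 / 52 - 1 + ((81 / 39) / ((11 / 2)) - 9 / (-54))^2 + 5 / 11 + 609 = 53588680489 / 33127380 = 1617.66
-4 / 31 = -0.13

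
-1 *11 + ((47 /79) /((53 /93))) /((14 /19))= -561749 /58618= -9.58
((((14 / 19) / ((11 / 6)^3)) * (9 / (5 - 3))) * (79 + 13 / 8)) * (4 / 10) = 438858 / 25289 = 17.35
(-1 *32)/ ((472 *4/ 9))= -9/ 59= -0.15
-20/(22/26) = -260/11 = -23.64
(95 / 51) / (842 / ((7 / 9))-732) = 665 / 125154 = 0.01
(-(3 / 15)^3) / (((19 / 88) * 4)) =-0.01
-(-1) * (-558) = -558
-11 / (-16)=11 / 16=0.69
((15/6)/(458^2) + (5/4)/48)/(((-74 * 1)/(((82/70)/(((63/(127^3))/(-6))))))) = 629457853985/7823358144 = 80.46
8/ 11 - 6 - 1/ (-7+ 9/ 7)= -2243/ 440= -5.10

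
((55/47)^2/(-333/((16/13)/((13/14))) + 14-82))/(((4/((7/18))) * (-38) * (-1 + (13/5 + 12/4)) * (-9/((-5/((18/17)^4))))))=309497505625/293482967198425416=0.00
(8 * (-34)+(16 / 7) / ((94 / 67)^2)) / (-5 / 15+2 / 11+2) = -146.52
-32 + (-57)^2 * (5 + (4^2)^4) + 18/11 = 2342369465/11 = 212942678.64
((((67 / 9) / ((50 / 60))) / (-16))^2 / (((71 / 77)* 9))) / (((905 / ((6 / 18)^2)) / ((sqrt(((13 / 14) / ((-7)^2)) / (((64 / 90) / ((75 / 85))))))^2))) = 641927 / 5919372103680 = 0.00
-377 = -377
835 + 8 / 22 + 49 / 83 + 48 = 807050 / 913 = 883.95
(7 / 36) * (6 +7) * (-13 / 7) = -169 / 36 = -4.69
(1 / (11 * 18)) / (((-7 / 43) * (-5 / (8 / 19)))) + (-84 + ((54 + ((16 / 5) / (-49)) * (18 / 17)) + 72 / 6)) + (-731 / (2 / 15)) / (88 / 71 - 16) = 1160500636859 / 3284165808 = 353.36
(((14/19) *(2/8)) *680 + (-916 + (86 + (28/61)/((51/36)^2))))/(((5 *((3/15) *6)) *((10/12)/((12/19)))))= -2831708424/31820345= -88.99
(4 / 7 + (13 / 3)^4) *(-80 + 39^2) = 288561691 / 567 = 508927.14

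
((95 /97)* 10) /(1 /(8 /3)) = 7600 /291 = 26.12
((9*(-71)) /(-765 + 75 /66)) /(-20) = -7029 /168050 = -0.04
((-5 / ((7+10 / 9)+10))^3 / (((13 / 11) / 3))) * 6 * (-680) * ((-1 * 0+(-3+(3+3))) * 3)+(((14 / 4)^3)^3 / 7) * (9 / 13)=281228926287123 / 28825452032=9756.27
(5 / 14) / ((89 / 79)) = 0.32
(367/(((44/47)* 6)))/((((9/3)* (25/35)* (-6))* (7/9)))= -17249/2640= -6.53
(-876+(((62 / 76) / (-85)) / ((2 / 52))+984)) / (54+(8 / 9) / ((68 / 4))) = 1566153 / 785650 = 1.99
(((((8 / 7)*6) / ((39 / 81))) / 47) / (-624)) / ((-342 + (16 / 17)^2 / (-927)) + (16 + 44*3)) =7233381 / 2889775126238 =0.00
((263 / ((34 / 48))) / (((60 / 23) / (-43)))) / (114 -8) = -260107 / 4505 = -57.74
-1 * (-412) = 412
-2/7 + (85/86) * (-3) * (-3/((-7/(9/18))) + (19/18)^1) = -3658/903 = -4.05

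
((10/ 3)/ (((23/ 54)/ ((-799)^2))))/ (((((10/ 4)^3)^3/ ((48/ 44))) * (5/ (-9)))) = -1270836781056/ 494140625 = -2571.81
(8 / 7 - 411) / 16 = -2869 / 112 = -25.62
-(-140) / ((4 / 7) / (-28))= -6860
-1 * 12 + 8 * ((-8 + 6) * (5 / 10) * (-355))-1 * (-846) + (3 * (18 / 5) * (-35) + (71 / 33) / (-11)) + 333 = 1317256 / 363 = 3628.80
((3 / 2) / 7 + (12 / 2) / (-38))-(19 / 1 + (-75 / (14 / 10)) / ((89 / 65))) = 477779 / 23674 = 20.18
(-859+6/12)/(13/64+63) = -54944/4045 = -13.58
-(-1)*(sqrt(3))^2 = 3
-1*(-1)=1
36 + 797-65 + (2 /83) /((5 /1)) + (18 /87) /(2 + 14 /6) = 120165664 /156455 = 768.05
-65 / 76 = -0.86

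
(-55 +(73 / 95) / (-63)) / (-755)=329248 / 4518675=0.07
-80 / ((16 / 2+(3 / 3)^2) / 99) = -880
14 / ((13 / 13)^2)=14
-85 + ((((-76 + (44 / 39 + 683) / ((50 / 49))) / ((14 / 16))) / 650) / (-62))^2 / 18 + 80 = -425536247143635689 / 85107518163281250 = -5.00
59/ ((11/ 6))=32.18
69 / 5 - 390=-1881 / 5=-376.20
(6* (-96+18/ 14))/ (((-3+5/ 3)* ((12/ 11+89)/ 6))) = 196911/ 6937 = 28.39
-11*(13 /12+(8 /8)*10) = -1463 /12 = -121.92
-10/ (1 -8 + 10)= -10/ 3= -3.33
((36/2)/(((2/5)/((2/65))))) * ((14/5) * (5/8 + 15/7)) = 279/26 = 10.73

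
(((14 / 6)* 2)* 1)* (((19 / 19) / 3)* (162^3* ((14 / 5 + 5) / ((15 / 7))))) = 601827408 / 25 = 24073096.32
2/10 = 1/5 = 0.20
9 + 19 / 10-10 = 9 / 10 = 0.90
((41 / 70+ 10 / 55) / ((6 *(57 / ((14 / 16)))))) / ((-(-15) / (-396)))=-197 / 3800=-0.05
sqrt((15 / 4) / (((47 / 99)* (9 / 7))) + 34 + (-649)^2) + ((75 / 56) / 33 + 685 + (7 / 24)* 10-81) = 1121657 / 1848 + sqrt(3722086745) / 94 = 1255.99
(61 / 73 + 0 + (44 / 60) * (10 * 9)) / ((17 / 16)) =62.90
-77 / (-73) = 77 / 73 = 1.05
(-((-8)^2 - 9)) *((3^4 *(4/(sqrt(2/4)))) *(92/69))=-23760 *sqrt(2)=-33601.71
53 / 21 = 2.52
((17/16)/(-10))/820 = -17/131200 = -0.00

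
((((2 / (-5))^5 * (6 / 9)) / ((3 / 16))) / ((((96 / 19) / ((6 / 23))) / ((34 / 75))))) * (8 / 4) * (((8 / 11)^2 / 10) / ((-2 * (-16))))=-82688 / 29351953125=-0.00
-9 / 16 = -0.56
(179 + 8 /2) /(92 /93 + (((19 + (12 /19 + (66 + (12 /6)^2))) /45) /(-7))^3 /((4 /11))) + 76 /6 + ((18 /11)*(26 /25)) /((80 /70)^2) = 68754112315099354307 /324898969756587600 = 211.62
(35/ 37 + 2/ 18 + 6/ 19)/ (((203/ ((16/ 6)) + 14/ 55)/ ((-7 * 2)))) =-7643680/ 30375927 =-0.25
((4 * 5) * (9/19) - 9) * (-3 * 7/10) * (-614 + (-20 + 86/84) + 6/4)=119349/190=628.15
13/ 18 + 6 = 121/ 18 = 6.72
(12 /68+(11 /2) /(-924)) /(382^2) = 487 /416758944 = 0.00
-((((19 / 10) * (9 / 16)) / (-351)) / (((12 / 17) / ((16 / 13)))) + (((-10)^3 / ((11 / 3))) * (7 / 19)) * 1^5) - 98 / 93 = 39193557757 / 394182360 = 99.43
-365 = -365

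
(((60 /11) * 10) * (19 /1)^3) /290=411540 /319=1290.09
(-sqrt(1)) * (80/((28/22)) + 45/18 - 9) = -789/14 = -56.36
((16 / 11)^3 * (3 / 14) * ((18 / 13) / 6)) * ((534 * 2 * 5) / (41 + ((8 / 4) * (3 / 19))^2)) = 35532103680 / 1797072277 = 19.77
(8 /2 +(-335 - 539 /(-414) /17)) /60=-5.52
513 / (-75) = -171 / 25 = -6.84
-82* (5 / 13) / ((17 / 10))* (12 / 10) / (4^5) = -615 / 28288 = -0.02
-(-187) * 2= 374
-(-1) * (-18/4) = -9/2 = -4.50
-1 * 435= -435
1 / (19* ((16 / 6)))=3 / 152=0.02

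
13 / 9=1.44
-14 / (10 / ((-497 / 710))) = 49 / 50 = 0.98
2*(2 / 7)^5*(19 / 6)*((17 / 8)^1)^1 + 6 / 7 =44510 / 50421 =0.88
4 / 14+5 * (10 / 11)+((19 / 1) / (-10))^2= 64997 / 7700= 8.44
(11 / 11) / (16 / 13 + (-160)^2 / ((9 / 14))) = 117 / 4659344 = 0.00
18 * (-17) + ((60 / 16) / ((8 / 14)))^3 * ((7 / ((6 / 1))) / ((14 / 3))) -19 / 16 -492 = -11936263 / 16384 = -728.53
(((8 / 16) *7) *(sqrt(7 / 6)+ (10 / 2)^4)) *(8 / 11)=14 *sqrt(42) / 33+ 17500 / 11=1593.66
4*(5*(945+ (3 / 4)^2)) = 75645 / 4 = 18911.25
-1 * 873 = -873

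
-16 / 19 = -0.84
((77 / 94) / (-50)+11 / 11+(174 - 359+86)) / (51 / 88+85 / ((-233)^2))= -550213260366 / 3262057325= -168.67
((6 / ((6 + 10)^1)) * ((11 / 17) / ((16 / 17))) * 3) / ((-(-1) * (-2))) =-99 / 256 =-0.39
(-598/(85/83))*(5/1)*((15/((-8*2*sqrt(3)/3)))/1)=372255*sqrt(3)/136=4740.92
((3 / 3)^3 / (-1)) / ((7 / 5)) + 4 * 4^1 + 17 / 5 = 654 / 35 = 18.69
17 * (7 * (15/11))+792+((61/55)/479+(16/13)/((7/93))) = 970.63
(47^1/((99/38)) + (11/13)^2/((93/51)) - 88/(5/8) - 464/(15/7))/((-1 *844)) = 0.40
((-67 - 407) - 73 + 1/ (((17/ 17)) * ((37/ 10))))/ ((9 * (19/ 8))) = -25.58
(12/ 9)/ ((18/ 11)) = 22/ 27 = 0.81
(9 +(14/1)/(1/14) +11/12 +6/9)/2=2479/24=103.29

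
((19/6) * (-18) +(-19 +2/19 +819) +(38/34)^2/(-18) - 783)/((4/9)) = -3949975/43928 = -89.92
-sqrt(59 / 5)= -sqrt(295) / 5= -3.44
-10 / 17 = -0.59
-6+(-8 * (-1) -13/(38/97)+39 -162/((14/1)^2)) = 6.99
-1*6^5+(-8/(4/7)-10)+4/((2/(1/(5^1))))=-38998/5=-7799.60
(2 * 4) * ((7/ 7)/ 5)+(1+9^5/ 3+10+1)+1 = 98488/ 5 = 19697.60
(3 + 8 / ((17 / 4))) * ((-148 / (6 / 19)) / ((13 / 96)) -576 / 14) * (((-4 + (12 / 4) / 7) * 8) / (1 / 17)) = 5290220800 / 637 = 8304899.22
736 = 736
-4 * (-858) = 3432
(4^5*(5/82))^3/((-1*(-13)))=16777216000/895973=18725.14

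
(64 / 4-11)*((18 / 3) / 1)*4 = 120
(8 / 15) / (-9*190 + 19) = -8 / 25365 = -0.00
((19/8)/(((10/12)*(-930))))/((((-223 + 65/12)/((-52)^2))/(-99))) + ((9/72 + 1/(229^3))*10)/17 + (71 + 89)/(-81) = -759193952056468307/133847095979967300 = -5.67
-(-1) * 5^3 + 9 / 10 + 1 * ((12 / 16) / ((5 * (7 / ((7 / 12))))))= 125.91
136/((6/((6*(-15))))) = -2040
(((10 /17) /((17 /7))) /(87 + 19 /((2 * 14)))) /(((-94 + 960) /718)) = 140728 /61442267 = 0.00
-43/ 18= -2.39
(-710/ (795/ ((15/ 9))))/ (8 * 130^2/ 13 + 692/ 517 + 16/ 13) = -2385955/ 16674886818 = -0.00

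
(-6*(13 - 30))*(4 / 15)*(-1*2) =-272 / 5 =-54.40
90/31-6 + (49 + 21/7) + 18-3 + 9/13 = 64.60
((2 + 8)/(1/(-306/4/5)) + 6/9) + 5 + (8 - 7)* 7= -421/3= -140.33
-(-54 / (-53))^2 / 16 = -729 / 11236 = -0.06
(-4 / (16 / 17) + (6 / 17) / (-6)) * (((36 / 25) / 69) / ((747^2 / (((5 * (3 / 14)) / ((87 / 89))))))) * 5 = -26077 / 29527232238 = -0.00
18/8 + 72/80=63/20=3.15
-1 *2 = -2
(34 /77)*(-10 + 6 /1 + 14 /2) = 102 /77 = 1.32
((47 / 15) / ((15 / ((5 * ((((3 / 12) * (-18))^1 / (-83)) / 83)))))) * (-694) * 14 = -228326 / 34445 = -6.63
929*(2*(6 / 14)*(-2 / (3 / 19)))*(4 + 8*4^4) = -144879408 / 7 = -20697058.29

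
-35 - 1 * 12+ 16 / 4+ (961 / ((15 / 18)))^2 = 33245681 / 25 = 1329827.24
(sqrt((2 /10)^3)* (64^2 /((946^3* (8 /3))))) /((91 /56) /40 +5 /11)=4096* sqrt(5) /27947108035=0.00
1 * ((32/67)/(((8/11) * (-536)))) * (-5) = 0.01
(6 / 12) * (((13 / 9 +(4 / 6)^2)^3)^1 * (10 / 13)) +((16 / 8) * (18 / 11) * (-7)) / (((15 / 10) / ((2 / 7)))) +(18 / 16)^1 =-539225 / 833976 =-0.65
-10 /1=-10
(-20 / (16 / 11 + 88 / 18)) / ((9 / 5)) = -275 / 157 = -1.75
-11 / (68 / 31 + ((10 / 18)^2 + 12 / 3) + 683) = -0.02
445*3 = 1335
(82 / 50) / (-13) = -41 / 325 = -0.13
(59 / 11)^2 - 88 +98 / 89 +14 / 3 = -1727249 / 32307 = -53.46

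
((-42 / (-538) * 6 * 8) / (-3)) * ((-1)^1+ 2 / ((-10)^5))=1050021 / 840625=1.25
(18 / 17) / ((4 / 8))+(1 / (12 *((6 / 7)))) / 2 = 5303 / 2448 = 2.17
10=10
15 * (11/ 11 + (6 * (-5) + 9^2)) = 780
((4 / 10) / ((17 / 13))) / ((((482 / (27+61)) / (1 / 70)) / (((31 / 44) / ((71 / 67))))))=27001 / 50905225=0.00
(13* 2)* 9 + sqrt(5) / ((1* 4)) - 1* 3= sqrt(5) / 4 + 231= 231.56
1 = 1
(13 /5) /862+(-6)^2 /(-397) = -149999 /1711070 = -0.09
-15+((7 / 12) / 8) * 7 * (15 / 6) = -13.72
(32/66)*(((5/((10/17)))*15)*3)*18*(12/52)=110160/143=770.35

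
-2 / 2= -1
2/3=0.67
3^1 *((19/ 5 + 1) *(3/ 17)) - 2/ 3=478/ 255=1.87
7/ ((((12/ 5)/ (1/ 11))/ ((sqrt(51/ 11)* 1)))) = 35* sqrt(561)/ 1452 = 0.57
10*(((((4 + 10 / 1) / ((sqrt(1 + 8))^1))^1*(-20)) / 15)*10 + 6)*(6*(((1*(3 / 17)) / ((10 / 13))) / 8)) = -3289 / 34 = -96.74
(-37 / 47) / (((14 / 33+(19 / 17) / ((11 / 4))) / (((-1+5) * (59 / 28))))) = -1224663 / 153314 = -7.99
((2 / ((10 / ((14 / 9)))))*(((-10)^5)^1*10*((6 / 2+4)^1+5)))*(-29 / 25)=12992000 / 3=4330666.67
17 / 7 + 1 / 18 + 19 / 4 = 1823 / 252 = 7.23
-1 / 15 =-0.07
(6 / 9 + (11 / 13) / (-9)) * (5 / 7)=335 / 819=0.41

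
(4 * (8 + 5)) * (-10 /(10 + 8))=-260 /9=-28.89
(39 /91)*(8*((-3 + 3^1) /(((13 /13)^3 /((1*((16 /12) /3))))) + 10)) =240 /7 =34.29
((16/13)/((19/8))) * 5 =640/247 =2.59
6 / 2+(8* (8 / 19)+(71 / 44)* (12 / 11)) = 8.13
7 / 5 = 1.40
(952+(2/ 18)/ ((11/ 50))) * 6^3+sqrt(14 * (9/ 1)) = 3 * sqrt(14)+2263152/ 11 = 205752.32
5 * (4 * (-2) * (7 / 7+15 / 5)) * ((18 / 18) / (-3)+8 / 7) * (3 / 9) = -2720 / 63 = -43.17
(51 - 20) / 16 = 31 / 16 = 1.94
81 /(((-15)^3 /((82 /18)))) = -41 /375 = -0.11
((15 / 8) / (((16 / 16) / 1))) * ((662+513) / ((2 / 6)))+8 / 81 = 4282939 / 648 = 6609.47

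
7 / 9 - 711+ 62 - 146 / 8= -23993 / 36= -666.47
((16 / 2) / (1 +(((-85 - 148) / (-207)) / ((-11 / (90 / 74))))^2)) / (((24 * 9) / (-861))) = -25149328127 / 800869914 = -31.40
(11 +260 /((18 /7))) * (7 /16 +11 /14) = 138233 /1008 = 137.14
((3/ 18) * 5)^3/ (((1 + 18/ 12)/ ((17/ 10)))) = 85/ 216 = 0.39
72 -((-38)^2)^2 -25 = -2085089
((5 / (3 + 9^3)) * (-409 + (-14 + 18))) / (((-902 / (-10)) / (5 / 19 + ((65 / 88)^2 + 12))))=-6360616125 / 16191433984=-0.39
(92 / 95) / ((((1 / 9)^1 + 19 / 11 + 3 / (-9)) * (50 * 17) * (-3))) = -1518 / 6015875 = -0.00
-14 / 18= -7 / 9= -0.78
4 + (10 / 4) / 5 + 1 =11 / 2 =5.50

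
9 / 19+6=123 / 19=6.47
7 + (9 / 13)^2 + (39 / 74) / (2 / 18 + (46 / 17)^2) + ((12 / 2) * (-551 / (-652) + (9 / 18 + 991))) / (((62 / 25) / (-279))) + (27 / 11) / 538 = -156221873277589133141 / 233227759639732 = -669825.38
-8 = -8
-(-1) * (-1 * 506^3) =-129554216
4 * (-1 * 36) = -144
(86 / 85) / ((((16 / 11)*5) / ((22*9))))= 46827 / 1700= 27.55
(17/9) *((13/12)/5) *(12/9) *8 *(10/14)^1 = 1768/567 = 3.12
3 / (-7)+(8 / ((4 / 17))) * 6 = 1425 / 7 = 203.57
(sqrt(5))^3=5 * sqrt(5)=11.18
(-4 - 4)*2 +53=37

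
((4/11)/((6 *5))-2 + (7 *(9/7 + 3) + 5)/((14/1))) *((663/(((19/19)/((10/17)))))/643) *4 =8788/7073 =1.24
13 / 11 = 1.18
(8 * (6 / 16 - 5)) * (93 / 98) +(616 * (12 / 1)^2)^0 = -3343 / 98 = -34.11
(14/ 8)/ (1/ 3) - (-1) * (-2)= 13/ 4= 3.25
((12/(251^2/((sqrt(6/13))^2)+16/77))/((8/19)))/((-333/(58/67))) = -4466/8228205077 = -0.00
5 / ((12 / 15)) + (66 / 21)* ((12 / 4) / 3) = 263 / 28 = 9.39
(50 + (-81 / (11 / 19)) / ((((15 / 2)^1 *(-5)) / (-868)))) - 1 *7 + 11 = -875718 / 275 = -3184.43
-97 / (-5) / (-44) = -97 / 220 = -0.44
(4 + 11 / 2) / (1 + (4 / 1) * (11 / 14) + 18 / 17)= 2261 / 1238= 1.83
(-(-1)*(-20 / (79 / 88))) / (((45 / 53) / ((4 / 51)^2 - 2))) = 96750016 / 1849311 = 52.32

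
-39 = -39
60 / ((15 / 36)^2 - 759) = -0.08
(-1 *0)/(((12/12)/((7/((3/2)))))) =0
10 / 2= 5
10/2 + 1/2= 11/2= 5.50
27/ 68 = 0.40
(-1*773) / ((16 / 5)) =-3865 / 16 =-241.56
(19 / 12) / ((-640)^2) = 19 / 4915200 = 0.00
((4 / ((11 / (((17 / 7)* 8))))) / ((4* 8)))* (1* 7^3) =833 / 11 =75.73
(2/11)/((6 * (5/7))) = 7/165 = 0.04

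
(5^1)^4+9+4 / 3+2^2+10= 1948 / 3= 649.33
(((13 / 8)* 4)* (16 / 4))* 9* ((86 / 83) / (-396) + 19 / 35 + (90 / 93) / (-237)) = 9818286517 / 78257795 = 125.46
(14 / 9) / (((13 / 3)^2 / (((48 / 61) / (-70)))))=-48 / 51545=-0.00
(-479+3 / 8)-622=-8805 / 8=-1100.62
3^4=81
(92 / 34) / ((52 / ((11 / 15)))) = 253 / 6630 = 0.04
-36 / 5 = -7.20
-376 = -376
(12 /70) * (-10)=-12 /7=-1.71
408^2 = 166464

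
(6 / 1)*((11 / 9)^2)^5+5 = 49.63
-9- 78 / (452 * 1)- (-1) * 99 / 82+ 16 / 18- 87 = -3922702 / 41697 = -94.08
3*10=30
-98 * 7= -686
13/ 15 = 0.87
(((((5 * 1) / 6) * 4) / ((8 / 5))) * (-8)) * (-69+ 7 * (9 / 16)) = 8675 / 8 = 1084.38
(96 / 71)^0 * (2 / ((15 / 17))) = 34 / 15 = 2.27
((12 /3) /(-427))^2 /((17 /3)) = 48 /3099593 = 0.00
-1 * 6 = -6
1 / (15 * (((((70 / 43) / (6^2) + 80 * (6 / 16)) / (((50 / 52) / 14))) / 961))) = 123969 / 846482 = 0.15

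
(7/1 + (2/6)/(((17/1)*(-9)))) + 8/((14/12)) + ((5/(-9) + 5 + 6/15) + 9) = 444991/16065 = 27.70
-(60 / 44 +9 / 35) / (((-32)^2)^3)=-39 / 25836912640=-0.00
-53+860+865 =1672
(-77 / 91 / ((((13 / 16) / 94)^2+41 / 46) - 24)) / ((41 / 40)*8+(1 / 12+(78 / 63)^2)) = 152957521920 / 41005254814823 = 0.00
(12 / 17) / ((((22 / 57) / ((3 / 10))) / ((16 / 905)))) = 8208 / 846175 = 0.01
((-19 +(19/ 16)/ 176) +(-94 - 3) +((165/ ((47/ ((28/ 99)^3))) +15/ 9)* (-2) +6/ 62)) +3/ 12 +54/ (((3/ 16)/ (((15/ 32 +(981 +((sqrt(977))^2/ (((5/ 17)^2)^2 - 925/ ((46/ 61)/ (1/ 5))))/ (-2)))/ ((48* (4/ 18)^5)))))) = 225097640642089304172034459/ 20673078710210910720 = 10888443.07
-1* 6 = -6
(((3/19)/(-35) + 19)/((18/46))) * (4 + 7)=3195896/5985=533.98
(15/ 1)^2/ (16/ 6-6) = -135/ 2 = -67.50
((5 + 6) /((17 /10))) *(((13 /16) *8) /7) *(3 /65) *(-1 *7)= -33 /17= -1.94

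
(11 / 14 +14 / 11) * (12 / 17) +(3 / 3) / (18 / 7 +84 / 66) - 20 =-18.29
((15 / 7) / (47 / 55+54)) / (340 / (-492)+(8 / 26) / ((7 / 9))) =-1319175 / 9977219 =-0.13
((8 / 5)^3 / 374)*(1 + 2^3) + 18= 18.10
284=284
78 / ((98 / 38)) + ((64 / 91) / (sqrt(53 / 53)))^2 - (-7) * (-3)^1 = 80653 / 8281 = 9.74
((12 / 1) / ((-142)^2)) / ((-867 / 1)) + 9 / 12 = 0.75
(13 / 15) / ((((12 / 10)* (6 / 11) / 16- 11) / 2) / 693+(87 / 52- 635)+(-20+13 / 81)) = -30918888 / 23302412477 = -0.00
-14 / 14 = -1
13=13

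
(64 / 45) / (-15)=-64 / 675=-0.09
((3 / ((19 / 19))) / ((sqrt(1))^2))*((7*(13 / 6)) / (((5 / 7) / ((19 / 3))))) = 12103 / 30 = 403.43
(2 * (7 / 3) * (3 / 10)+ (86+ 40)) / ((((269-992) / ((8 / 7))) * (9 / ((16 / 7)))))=-1664 / 32535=-0.05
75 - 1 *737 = -662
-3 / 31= -0.10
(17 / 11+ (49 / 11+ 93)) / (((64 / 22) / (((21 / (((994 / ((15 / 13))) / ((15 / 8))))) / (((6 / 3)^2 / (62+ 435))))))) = 5145525 / 26624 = 193.27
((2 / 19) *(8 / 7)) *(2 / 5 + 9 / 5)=0.26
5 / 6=0.83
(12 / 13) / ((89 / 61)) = 732 / 1157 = 0.63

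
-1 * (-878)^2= -770884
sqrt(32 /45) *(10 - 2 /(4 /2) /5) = 196 *sqrt(10) /75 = 8.26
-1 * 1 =-1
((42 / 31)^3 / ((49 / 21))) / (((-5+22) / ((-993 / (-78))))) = 0.80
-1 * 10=-10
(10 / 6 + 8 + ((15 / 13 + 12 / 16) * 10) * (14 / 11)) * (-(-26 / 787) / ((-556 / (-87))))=19169 / 109393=0.18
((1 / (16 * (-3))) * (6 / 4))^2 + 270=276481 / 1024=270.00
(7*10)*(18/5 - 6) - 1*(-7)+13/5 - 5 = -817/5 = -163.40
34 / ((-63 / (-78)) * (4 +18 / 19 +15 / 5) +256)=16796 / 129635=0.13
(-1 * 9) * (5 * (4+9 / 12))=-855 / 4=-213.75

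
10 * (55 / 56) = 275 / 28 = 9.82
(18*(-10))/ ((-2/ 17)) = 1530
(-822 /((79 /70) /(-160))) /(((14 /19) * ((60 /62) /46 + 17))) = 1113563400 /119843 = 9291.85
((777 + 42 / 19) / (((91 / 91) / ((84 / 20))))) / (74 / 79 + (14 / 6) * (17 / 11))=162105867 / 225017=720.42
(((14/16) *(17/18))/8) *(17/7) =289/1152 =0.25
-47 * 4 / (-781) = 0.24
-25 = -25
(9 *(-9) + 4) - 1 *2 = -79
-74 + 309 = 235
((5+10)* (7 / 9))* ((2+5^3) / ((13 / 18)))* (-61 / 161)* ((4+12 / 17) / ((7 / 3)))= -55778400 / 35581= -1567.65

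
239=239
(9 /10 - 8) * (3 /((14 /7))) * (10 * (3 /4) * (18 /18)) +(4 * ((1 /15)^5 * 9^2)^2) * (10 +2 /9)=-505458981431 /6328125000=-79.87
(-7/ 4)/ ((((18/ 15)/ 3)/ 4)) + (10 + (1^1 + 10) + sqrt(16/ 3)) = 4 *sqrt(3)/ 3 + 7/ 2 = 5.81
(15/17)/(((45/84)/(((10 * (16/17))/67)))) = 0.23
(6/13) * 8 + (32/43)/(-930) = 959552/259935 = 3.69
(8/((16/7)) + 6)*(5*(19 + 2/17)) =30875/34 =908.09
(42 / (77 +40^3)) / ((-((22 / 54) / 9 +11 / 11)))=-1701 / 2712593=-0.00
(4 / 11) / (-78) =-2 / 429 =-0.00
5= 5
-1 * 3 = -3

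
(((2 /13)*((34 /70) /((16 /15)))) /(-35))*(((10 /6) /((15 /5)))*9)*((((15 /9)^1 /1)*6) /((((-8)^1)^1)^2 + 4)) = -15 /10192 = -0.00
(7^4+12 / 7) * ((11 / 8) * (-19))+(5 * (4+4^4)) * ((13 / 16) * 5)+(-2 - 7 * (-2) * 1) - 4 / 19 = -57477.87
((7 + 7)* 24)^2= 112896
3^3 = 27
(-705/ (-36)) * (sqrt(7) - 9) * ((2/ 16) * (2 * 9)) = -6345/ 16 + 705 * sqrt(7)/ 16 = -279.98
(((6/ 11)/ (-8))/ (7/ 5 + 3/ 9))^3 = -91125/ 1497193984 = -0.00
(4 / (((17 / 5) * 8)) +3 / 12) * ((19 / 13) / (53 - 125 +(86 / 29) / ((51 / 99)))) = -4959 / 566072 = -0.01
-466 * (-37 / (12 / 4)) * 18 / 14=51726 / 7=7389.43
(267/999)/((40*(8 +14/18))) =89/116920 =0.00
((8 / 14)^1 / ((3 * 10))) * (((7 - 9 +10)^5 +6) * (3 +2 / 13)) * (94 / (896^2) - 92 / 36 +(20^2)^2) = 55478773304271259 / 176117760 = 315009532.85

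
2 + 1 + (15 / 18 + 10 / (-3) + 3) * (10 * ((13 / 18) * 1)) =119 / 18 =6.61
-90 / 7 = -12.86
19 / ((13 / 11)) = 209 / 13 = 16.08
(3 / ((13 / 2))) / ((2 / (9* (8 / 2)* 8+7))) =885 / 13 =68.08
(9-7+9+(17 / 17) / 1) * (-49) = -588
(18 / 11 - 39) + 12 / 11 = -399 / 11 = -36.27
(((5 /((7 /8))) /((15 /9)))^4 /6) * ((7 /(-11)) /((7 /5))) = -276480 /26411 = -10.47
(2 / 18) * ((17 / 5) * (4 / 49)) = 68 / 2205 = 0.03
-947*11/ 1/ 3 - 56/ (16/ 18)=-10606/ 3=-3535.33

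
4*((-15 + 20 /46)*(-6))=8040 /23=349.57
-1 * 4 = -4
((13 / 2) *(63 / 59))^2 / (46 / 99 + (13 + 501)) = 9486477 / 101311024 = 0.09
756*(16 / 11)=12096 / 11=1099.64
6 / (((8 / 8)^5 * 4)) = 3 / 2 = 1.50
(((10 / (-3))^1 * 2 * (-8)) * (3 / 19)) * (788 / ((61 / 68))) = 8573440 / 1159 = 7397.27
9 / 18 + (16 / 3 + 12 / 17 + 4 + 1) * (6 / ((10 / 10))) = 2269 / 34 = 66.74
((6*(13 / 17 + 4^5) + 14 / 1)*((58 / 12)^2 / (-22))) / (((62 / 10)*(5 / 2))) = -2002421 / 4743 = -422.18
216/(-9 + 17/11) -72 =-100.98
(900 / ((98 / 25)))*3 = 33750 / 49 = 688.78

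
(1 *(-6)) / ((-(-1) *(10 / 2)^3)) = -6 / 125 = -0.05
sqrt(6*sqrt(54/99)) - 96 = -96+66^(3/4)/11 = -93.89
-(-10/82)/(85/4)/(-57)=-4/39729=-0.00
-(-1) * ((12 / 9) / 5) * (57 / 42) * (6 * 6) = 13.03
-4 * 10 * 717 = -28680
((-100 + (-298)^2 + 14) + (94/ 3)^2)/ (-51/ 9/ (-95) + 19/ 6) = 153386620/ 5517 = 27802.54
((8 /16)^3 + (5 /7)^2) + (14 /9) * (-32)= -173375 /3528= -49.14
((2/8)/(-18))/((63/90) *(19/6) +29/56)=-35/6891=-0.01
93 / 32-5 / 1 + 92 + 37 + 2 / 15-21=50899 / 480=106.04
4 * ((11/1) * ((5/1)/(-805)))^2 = 484/25921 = 0.02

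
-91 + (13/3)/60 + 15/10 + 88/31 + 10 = -427367/5580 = -76.59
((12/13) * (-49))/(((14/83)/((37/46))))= -64491/299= -215.69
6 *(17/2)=51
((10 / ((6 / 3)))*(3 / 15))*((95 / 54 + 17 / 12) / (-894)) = -343 / 96552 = -0.00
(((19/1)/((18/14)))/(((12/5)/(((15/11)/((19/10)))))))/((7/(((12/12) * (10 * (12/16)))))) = 625/132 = 4.73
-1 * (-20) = 20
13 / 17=0.76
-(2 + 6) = -8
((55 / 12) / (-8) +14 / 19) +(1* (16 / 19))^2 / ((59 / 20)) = 826699 / 2044704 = 0.40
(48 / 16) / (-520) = -0.01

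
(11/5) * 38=418/5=83.60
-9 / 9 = -1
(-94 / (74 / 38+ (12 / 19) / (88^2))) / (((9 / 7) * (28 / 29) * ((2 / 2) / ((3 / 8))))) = -3133537 / 214905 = -14.58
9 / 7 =1.29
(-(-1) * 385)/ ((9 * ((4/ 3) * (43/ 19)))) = 14.18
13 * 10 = 130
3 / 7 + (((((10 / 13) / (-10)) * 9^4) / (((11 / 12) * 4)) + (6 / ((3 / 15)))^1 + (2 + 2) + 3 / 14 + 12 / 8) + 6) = -95596 / 1001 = -95.50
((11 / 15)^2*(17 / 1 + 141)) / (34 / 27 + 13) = 5214 / 875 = 5.96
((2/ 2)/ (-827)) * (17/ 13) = -17/ 10751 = -0.00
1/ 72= 0.01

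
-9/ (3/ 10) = -30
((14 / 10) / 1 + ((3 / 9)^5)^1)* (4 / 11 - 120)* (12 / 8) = -1122548 / 4455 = -251.97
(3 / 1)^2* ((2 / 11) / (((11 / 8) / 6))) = 864 / 121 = 7.14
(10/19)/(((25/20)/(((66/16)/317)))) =33/6023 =0.01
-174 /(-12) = 29 /2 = 14.50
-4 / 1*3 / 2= -6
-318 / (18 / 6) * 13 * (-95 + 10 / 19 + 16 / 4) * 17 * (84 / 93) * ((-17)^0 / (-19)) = -1127540232 / 11191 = -100754.20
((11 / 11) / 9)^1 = 1 / 9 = 0.11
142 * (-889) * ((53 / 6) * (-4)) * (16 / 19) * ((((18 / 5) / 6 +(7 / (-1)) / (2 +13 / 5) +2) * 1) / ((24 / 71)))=235616662624 / 19665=11981523.65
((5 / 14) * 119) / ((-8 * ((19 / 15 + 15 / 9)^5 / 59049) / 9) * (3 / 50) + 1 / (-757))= -216393848651953125 / 7724782808794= -28012.94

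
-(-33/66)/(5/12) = 6/5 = 1.20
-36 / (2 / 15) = -270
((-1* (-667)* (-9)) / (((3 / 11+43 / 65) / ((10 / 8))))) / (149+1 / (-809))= -1157448435 / 21472192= -53.90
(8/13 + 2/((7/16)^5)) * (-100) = -2739743200/218491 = -12539.39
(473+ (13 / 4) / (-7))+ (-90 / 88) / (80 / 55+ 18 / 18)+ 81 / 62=308200 / 651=473.43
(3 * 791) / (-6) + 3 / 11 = -395.23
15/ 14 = 1.07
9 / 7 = 1.29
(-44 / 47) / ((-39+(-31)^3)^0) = -44 / 47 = -0.94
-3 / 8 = -0.38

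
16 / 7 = 2.29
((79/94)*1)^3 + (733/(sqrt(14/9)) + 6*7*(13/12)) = 38284611/830584 + 2199*sqrt(14)/14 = 633.80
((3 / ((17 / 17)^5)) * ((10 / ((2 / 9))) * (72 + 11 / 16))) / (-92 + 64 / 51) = -8007255 / 74048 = -108.14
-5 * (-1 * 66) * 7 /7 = 330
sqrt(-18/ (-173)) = 3 * sqrt(346)/ 173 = 0.32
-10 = -10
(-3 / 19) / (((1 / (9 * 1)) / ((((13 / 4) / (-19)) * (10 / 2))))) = 1755 / 1444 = 1.22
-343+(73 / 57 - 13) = -20219 / 57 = -354.72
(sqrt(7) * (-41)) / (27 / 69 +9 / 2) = -22.18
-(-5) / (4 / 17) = 85 / 4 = 21.25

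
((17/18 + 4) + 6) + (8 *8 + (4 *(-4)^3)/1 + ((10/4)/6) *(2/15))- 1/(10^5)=-181.00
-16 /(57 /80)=-1280 /57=-22.46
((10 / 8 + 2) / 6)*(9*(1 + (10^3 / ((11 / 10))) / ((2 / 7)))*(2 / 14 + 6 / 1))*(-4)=-58713447 / 154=-381256.15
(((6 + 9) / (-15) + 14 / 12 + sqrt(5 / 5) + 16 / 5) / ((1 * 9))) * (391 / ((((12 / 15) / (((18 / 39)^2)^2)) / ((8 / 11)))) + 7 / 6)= 4271039767 / 508957020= 8.39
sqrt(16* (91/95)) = 4* sqrt(8645)/95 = 3.91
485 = 485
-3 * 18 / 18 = -3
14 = 14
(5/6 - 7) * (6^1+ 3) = -111/2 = -55.50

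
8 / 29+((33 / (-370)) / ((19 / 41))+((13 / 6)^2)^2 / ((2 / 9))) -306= -6069513713 / 29357280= -206.75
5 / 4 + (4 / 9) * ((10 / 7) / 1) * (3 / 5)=137 / 84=1.63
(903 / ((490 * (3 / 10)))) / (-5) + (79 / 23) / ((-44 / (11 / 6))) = -26501 / 19320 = -1.37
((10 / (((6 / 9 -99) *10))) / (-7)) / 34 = 3 / 70210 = 0.00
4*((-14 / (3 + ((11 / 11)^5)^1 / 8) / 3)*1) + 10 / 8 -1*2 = -2017 / 300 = -6.72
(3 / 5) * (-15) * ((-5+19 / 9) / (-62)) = -13 / 31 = -0.42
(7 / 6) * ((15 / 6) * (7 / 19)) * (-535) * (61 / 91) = -1142225 / 2964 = -385.37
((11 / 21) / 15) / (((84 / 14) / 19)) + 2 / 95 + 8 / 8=40637 / 35910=1.13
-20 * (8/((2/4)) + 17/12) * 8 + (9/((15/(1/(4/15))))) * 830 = -5515/6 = -919.17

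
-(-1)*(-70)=-70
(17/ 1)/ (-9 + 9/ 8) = -136/ 63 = -2.16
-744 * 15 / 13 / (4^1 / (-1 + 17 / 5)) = -6696 / 13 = -515.08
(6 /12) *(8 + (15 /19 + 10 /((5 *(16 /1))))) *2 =8.91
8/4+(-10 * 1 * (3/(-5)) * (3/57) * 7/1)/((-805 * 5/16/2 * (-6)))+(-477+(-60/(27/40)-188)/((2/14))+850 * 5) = 180601463/98325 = 1836.78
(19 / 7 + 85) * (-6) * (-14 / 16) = 921 / 2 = 460.50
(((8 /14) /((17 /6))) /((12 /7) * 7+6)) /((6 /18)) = 4 /119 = 0.03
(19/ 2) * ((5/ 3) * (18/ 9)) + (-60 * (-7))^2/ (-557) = -285.03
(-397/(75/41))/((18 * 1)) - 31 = -58127/1350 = -43.06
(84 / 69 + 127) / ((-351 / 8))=-7864 / 2691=-2.92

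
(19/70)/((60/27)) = 171/1400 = 0.12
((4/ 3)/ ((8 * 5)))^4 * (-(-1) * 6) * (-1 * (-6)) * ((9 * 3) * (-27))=-0.03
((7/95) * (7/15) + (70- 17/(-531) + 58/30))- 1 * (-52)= 31275833/252225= 124.00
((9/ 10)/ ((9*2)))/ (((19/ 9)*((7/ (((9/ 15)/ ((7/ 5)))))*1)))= 27/ 18620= 0.00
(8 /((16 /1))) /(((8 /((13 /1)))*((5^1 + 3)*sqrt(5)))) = 13*sqrt(5) /640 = 0.05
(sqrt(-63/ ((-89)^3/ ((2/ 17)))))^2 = 126/ 11984473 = 0.00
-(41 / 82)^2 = -1 / 4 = -0.25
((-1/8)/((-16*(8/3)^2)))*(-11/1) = -99/8192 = -0.01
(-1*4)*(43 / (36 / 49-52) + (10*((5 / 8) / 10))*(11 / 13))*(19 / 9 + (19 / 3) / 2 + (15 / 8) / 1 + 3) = 7398451 / 587808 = 12.59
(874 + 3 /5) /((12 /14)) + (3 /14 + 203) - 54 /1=122806 /105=1169.58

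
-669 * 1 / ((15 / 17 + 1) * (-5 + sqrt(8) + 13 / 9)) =921213 * sqrt(2) / 6016 + 102357 / 376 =488.78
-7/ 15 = -0.47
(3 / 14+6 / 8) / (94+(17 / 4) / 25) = 225 / 21973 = 0.01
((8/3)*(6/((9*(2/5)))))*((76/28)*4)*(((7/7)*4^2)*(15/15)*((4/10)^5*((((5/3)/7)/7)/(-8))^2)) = 4864/34034175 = 0.00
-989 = -989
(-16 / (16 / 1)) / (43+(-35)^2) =-0.00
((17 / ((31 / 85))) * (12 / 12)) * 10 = 14450 / 31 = 466.13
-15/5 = -3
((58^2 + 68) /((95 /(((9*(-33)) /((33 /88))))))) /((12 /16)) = -3624192 /95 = -38149.39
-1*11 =-11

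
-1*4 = -4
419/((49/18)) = 7542/49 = 153.92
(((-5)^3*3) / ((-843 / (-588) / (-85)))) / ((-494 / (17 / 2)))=-26551875 / 69407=-382.55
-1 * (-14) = 14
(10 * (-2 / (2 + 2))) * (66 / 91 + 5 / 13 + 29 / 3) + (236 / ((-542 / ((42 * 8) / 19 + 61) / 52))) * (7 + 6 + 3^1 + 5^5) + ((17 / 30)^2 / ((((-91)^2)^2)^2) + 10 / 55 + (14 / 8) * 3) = -670709685239613202951666348427 / 119855848102175699063550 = -5595969.62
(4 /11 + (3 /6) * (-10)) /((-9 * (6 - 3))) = 17 /99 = 0.17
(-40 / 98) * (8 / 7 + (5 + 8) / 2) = -1070 / 343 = -3.12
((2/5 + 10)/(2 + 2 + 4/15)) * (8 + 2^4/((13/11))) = 52.50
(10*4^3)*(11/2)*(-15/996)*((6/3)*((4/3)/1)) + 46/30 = -174091/1245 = -139.83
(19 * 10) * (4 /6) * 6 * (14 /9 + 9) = 72200 /9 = 8022.22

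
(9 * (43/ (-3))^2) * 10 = 18490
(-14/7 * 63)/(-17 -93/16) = 2016/365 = 5.52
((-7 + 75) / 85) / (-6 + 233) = 4 / 1135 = 0.00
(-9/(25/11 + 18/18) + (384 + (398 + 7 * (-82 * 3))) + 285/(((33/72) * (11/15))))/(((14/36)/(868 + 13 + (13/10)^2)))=-36456774111/169400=-215211.18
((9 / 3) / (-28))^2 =9 / 784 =0.01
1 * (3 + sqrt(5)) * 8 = 8 * sqrt(5) + 24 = 41.89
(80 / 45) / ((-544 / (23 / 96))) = -23 / 29376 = -0.00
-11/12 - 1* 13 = -167/12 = -13.92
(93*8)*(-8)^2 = 47616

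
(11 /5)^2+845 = 21246 /25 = 849.84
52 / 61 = 0.85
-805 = -805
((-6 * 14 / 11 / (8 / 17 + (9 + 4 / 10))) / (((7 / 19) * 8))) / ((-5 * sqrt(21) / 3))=969 * sqrt(21) / 129206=0.03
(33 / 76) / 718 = 33 / 54568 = 0.00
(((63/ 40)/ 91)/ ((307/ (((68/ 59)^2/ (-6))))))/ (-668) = 867/ 46401521140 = 0.00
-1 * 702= -702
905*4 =3620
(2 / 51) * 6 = 4 / 17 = 0.24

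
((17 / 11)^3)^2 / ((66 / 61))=1472391709 / 116923026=12.59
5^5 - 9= 3116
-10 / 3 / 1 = -10 / 3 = -3.33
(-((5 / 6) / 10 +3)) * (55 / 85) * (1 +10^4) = -4070407 / 204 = -19952.98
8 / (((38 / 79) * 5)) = 316 / 95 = 3.33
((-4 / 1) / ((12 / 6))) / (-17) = 2 / 17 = 0.12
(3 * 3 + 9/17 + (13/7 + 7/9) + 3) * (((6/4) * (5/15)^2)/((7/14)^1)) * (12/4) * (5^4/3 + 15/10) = 20447419/6426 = 3181.98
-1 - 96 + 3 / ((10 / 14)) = -92.80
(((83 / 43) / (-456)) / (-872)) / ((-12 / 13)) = -1079 / 205178112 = -0.00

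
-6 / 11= -0.55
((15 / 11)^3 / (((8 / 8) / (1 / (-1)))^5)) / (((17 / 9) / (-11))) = 14.77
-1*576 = -576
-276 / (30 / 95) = -874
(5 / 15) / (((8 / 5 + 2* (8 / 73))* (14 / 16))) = 365 / 1743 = 0.21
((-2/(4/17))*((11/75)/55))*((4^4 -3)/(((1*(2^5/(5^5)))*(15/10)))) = -107525/288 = -373.35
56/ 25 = 2.24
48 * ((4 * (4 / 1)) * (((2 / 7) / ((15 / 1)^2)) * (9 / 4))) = 384 / 175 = 2.19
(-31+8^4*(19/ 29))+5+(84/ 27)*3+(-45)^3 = -7695853/ 87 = -88458.08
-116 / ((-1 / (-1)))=-116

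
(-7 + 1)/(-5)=6/5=1.20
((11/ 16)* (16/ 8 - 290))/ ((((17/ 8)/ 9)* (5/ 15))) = -42768/ 17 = -2515.76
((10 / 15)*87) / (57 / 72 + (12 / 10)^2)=25.99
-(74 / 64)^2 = -1369 / 1024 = -1.34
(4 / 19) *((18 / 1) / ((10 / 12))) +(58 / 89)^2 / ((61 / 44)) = 222795712 / 45902195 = 4.85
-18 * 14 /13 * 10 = -2520 /13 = -193.85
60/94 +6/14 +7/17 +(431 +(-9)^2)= 2871886/5593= 513.48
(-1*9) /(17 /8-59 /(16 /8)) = 24 /73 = 0.33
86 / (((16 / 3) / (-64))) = -1032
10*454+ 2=4542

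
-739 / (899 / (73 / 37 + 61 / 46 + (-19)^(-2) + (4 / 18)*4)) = -17125459631 / 4971288402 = -3.44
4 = 4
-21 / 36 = -7 / 12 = -0.58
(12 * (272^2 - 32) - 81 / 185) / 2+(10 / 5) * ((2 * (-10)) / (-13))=2134268467 / 4810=443714.86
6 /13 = 0.46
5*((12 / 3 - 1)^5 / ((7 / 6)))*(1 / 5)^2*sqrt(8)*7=824.77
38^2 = 1444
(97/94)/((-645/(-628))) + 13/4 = 515927/121260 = 4.25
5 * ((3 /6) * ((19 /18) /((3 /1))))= 95 /108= 0.88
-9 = -9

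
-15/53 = -0.28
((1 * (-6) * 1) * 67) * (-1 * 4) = 1608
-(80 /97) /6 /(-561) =40 /163251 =0.00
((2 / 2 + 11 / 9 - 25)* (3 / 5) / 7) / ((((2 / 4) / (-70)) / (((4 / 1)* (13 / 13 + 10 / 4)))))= 11480 / 3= 3826.67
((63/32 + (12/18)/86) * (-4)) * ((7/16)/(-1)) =57113/16512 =3.46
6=6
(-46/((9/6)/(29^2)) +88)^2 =5945643664/9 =660627073.78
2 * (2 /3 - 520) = -3116 /3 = -1038.67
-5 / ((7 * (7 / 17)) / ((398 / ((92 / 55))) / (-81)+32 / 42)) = 4823155 / 1278018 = 3.77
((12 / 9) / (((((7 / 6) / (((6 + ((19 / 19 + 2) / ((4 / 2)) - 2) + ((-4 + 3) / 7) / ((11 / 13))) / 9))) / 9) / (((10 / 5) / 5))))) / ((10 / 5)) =3284 / 2695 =1.22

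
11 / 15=0.73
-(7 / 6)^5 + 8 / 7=-55441 / 54432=-1.02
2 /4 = 1 /2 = 0.50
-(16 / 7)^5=-1048576 / 16807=-62.39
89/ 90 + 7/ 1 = 719/ 90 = 7.99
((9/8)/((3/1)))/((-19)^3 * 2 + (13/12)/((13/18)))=-3/109732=-0.00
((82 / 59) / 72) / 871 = 41 / 1850004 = 0.00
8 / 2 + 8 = 12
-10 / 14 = -5 / 7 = -0.71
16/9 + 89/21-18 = -755/63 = -11.98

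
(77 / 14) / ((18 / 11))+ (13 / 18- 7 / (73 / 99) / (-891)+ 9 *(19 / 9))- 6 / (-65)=3960683 / 170820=23.19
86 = 86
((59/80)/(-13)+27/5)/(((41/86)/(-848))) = -25328806/2665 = -9504.24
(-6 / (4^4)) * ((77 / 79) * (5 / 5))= -231 / 10112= -0.02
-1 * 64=-64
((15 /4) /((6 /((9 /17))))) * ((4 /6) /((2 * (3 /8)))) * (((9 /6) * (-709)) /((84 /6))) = -10635 /476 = -22.34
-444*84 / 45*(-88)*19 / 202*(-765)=-530050752 / 101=-5248027.25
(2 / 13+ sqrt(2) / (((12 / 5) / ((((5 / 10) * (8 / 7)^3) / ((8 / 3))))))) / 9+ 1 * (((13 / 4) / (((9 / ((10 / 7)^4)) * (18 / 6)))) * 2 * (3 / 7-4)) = -21024158 / 5899257+ 40 * sqrt(2) / 3087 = -3.55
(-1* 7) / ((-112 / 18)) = 9 / 8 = 1.12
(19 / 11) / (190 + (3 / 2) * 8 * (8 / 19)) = 361 / 40766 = 0.01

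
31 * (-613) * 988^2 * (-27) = 500840939664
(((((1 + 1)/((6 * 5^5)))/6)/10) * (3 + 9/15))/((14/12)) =3/546875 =0.00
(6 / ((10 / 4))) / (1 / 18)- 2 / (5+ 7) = 1291 / 30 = 43.03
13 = 13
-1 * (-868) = 868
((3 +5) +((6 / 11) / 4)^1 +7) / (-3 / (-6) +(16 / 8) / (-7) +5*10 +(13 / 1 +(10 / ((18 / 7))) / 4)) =41958 / 177925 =0.24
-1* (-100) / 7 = 100 / 7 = 14.29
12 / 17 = 0.71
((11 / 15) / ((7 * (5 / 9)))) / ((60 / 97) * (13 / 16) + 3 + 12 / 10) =0.04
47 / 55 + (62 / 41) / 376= 363981 / 423940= 0.86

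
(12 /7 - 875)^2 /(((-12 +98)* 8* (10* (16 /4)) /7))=37368769 /192640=193.98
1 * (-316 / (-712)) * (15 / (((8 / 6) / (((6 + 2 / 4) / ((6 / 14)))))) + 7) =78.83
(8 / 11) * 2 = 16 / 11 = 1.45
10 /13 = 0.77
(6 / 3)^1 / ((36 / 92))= 46 / 9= 5.11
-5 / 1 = -5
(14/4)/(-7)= -1/2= -0.50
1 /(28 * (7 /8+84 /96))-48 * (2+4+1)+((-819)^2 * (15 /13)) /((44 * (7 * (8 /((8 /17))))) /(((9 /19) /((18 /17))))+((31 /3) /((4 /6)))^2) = -634857571 /2341073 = -271.18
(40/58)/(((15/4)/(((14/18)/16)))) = 7/783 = 0.01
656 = 656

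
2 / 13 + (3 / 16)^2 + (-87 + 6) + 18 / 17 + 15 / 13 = -4446779 / 56576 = -78.60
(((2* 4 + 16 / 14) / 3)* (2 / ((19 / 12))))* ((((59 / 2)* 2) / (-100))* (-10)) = 15104 / 665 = 22.71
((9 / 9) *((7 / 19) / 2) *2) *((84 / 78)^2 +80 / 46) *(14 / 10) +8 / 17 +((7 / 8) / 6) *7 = 899935217 / 301320240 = 2.99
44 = 44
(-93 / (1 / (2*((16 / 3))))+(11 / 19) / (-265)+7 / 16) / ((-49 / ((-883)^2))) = 15777797.50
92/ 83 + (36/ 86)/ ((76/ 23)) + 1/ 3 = 638149/ 406866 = 1.57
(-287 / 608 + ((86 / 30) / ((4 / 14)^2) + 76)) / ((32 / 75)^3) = 28380346875 / 19922944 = 1424.51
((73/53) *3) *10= 2190/53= 41.32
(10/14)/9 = 5/63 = 0.08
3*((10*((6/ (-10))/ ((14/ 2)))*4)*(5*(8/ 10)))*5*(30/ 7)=-43200/ 49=-881.63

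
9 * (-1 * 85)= -765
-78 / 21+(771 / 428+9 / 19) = -81925 / 56924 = -1.44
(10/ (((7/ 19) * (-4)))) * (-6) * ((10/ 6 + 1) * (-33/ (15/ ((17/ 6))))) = -14212/ 21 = -676.76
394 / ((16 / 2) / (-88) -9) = -2167 / 50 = -43.34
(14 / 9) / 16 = 7 / 72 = 0.10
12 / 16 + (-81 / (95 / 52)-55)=-37463 / 380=-98.59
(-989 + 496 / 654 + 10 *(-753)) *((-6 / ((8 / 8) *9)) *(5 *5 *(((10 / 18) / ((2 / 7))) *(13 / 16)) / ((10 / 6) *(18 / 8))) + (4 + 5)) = -1785483065 / 105948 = -16852.45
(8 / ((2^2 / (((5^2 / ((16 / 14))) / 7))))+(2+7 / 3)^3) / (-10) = -9463 / 1080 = -8.76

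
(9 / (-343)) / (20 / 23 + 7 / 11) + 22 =957583 / 43561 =21.98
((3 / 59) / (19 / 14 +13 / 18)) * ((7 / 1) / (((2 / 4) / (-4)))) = -10584 / 7729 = -1.37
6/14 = 3/7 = 0.43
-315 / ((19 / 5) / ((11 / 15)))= -1155 / 19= -60.79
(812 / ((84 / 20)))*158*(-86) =-7881040 / 3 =-2627013.33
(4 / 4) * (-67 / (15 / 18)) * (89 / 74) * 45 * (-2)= 322002 / 37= 8702.76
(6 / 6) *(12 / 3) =4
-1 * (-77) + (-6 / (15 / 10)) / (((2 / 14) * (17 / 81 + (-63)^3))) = 779772049 / 10126895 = 77.00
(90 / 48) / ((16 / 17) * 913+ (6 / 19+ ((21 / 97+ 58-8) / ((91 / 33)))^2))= 0.00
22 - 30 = -8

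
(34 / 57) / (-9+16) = 34 / 399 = 0.09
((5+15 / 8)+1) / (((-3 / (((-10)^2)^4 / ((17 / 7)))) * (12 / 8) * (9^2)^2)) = -1225000000 / 111537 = -10982.90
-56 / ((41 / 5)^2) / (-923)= 1400 / 1551563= 0.00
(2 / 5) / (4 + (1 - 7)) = -1 / 5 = -0.20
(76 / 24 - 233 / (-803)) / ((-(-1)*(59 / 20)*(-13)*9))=-166550 / 16629327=-0.01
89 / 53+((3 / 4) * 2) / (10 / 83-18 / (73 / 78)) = 19649375 / 12275012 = 1.60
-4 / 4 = -1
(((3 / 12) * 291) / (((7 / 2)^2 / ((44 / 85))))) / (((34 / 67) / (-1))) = -428934 / 70805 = -6.06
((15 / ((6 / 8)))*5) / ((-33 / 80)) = -8000 / 33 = -242.42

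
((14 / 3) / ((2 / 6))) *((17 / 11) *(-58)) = -13804 / 11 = -1254.91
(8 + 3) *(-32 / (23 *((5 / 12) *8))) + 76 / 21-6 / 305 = -146126 / 147315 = -0.99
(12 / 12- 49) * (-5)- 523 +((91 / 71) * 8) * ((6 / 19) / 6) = -381039 / 1349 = -282.46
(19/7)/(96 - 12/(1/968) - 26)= -19/80822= -0.00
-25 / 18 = -1.39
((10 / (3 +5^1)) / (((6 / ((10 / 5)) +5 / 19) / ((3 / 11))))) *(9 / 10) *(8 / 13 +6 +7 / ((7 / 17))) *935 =13386735 / 6448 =2076.11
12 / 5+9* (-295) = -13263 / 5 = -2652.60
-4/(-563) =4/563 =0.01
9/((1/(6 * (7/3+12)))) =774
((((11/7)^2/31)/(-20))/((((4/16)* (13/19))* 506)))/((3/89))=-18601/13625430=-0.00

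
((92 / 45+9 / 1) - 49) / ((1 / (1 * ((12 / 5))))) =-6832 / 75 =-91.09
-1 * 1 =-1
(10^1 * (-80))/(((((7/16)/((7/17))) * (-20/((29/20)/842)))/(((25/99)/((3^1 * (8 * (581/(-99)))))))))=-1450/12474651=-0.00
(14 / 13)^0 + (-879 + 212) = -666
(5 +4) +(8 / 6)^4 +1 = 1066 / 81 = 13.16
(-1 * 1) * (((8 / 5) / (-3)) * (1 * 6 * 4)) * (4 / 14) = 3.66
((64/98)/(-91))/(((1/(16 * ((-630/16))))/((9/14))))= 12960/4459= 2.91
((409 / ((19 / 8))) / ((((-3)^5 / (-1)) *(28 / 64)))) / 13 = 52352 / 420147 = 0.12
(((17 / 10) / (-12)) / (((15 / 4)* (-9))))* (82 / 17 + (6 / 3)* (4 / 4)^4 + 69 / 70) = 9293 / 283500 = 0.03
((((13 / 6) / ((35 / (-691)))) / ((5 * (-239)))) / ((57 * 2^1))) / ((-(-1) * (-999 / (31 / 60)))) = -278473 / 1714781502000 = -0.00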